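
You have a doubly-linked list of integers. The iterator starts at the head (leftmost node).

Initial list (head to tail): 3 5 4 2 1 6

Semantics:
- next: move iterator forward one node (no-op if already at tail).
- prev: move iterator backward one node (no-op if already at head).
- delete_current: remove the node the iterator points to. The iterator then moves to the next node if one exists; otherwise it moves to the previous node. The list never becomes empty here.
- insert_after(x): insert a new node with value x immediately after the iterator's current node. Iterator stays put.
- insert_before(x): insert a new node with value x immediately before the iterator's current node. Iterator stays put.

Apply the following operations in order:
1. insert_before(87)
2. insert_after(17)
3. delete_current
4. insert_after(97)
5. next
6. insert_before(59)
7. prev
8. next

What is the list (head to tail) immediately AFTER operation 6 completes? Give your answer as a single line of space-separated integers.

Answer: 87 17 59 97 5 4 2 1 6

Derivation:
After 1 (insert_before(87)): list=[87, 3, 5, 4, 2, 1, 6] cursor@3
After 2 (insert_after(17)): list=[87, 3, 17, 5, 4, 2, 1, 6] cursor@3
After 3 (delete_current): list=[87, 17, 5, 4, 2, 1, 6] cursor@17
After 4 (insert_after(97)): list=[87, 17, 97, 5, 4, 2, 1, 6] cursor@17
After 5 (next): list=[87, 17, 97, 5, 4, 2, 1, 6] cursor@97
After 6 (insert_before(59)): list=[87, 17, 59, 97, 5, 4, 2, 1, 6] cursor@97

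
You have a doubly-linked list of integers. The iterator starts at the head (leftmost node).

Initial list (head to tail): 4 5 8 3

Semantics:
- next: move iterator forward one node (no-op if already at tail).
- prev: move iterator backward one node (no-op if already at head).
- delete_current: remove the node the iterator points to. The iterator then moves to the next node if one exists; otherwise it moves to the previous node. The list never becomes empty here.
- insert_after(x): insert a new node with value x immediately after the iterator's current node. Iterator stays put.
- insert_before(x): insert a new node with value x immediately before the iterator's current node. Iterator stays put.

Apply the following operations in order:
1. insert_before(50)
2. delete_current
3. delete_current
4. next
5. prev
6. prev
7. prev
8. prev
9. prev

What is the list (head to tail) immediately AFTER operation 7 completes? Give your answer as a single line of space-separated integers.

Answer: 50 8 3

Derivation:
After 1 (insert_before(50)): list=[50, 4, 5, 8, 3] cursor@4
After 2 (delete_current): list=[50, 5, 8, 3] cursor@5
After 3 (delete_current): list=[50, 8, 3] cursor@8
After 4 (next): list=[50, 8, 3] cursor@3
After 5 (prev): list=[50, 8, 3] cursor@8
After 6 (prev): list=[50, 8, 3] cursor@50
After 7 (prev): list=[50, 8, 3] cursor@50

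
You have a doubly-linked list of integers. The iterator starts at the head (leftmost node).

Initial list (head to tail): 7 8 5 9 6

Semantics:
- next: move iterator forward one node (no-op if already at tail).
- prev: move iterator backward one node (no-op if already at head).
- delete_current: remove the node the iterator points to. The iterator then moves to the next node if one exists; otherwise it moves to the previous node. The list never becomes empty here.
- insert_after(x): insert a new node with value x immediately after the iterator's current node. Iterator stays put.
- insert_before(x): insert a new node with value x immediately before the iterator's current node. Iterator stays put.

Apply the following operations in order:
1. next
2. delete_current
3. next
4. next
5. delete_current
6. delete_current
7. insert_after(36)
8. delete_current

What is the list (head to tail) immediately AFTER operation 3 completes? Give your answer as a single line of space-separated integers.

Answer: 7 5 9 6

Derivation:
After 1 (next): list=[7, 8, 5, 9, 6] cursor@8
After 2 (delete_current): list=[7, 5, 9, 6] cursor@5
After 3 (next): list=[7, 5, 9, 6] cursor@9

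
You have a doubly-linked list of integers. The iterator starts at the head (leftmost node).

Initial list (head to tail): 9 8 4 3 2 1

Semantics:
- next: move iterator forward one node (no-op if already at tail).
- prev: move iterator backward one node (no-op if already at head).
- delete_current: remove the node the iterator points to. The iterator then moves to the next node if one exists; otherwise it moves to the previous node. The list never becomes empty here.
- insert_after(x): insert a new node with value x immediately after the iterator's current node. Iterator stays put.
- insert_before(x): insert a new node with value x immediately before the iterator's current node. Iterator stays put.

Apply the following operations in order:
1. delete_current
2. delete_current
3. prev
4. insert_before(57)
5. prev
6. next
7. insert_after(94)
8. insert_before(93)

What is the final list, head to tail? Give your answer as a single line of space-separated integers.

Answer: 57 93 4 94 3 2 1

Derivation:
After 1 (delete_current): list=[8, 4, 3, 2, 1] cursor@8
After 2 (delete_current): list=[4, 3, 2, 1] cursor@4
After 3 (prev): list=[4, 3, 2, 1] cursor@4
After 4 (insert_before(57)): list=[57, 4, 3, 2, 1] cursor@4
After 5 (prev): list=[57, 4, 3, 2, 1] cursor@57
After 6 (next): list=[57, 4, 3, 2, 1] cursor@4
After 7 (insert_after(94)): list=[57, 4, 94, 3, 2, 1] cursor@4
After 8 (insert_before(93)): list=[57, 93, 4, 94, 3, 2, 1] cursor@4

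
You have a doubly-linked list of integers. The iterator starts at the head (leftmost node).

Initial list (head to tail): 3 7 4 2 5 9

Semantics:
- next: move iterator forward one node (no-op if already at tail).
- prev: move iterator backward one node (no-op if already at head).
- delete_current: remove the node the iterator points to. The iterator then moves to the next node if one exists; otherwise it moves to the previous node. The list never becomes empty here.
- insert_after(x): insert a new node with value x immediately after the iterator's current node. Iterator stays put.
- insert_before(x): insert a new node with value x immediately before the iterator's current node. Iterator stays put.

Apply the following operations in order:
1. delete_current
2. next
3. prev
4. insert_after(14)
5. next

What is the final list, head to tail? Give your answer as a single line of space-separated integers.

After 1 (delete_current): list=[7, 4, 2, 5, 9] cursor@7
After 2 (next): list=[7, 4, 2, 5, 9] cursor@4
After 3 (prev): list=[7, 4, 2, 5, 9] cursor@7
After 4 (insert_after(14)): list=[7, 14, 4, 2, 5, 9] cursor@7
After 5 (next): list=[7, 14, 4, 2, 5, 9] cursor@14

Answer: 7 14 4 2 5 9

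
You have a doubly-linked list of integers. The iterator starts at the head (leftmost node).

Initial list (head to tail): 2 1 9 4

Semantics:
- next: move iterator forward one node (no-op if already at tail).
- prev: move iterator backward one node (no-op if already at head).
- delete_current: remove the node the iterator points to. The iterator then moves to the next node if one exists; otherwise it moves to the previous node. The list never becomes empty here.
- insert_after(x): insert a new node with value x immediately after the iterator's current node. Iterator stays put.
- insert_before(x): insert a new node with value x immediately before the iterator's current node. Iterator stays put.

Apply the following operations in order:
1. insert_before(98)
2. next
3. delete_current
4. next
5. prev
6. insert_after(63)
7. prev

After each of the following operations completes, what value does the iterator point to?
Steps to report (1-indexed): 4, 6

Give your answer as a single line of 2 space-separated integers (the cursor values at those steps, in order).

After 1 (insert_before(98)): list=[98, 2, 1, 9, 4] cursor@2
After 2 (next): list=[98, 2, 1, 9, 4] cursor@1
After 3 (delete_current): list=[98, 2, 9, 4] cursor@9
After 4 (next): list=[98, 2, 9, 4] cursor@4
After 5 (prev): list=[98, 2, 9, 4] cursor@9
After 6 (insert_after(63)): list=[98, 2, 9, 63, 4] cursor@9
After 7 (prev): list=[98, 2, 9, 63, 4] cursor@2

Answer: 4 9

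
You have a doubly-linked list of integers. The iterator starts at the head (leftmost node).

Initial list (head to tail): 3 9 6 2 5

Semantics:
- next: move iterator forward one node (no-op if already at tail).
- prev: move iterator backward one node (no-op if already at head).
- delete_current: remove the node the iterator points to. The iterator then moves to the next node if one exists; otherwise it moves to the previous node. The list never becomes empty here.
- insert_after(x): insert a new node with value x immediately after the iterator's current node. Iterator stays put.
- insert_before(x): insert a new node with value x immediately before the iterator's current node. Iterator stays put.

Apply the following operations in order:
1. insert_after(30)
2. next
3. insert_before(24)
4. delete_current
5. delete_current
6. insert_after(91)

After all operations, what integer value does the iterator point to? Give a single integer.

Answer: 6

Derivation:
After 1 (insert_after(30)): list=[3, 30, 9, 6, 2, 5] cursor@3
After 2 (next): list=[3, 30, 9, 6, 2, 5] cursor@30
After 3 (insert_before(24)): list=[3, 24, 30, 9, 6, 2, 5] cursor@30
After 4 (delete_current): list=[3, 24, 9, 6, 2, 5] cursor@9
After 5 (delete_current): list=[3, 24, 6, 2, 5] cursor@6
After 6 (insert_after(91)): list=[3, 24, 6, 91, 2, 5] cursor@6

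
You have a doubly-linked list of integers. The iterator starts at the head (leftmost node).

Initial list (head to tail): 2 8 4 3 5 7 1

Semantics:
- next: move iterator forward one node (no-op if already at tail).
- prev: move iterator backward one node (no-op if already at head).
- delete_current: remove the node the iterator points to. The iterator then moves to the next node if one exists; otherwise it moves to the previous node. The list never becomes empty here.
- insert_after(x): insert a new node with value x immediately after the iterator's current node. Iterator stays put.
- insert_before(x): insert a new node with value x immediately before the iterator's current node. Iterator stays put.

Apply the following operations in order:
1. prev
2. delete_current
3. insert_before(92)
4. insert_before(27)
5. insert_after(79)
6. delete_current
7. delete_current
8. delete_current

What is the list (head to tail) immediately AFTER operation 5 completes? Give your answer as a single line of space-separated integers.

After 1 (prev): list=[2, 8, 4, 3, 5, 7, 1] cursor@2
After 2 (delete_current): list=[8, 4, 3, 5, 7, 1] cursor@8
After 3 (insert_before(92)): list=[92, 8, 4, 3, 5, 7, 1] cursor@8
After 4 (insert_before(27)): list=[92, 27, 8, 4, 3, 5, 7, 1] cursor@8
After 5 (insert_after(79)): list=[92, 27, 8, 79, 4, 3, 5, 7, 1] cursor@8

Answer: 92 27 8 79 4 3 5 7 1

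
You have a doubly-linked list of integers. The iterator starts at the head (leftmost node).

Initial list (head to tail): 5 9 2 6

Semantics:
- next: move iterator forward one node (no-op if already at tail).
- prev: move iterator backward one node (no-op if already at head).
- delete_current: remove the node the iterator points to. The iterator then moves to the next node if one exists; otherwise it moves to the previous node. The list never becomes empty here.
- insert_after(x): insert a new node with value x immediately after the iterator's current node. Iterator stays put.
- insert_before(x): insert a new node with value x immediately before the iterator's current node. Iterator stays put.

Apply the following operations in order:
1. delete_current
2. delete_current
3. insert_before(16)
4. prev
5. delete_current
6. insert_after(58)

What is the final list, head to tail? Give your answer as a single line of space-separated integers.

Answer: 2 58 6

Derivation:
After 1 (delete_current): list=[9, 2, 6] cursor@9
After 2 (delete_current): list=[2, 6] cursor@2
After 3 (insert_before(16)): list=[16, 2, 6] cursor@2
After 4 (prev): list=[16, 2, 6] cursor@16
After 5 (delete_current): list=[2, 6] cursor@2
After 6 (insert_after(58)): list=[2, 58, 6] cursor@2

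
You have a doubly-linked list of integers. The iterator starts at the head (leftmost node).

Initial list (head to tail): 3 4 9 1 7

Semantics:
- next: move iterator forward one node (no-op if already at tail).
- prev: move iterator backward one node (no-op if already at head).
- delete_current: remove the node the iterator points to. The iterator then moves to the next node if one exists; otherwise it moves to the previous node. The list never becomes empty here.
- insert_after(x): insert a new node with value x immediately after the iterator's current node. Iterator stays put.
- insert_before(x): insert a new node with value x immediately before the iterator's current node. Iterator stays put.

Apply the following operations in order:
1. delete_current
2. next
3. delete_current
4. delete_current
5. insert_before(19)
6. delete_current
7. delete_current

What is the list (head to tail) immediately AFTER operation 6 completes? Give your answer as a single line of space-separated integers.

Answer: 4 19

Derivation:
After 1 (delete_current): list=[4, 9, 1, 7] cursor@4
After 2 (next): list=[4, 9, 1, 7] cursor@9
After 3 (delete_current): list=[4, 1, 7] cursor@1
After 4 (delete_current): list=[4, 7] cursor@7
After 5 (insert_before(19)): list=[4, 19, 7] cursor@7
After 6 (delete_current): list=[4, 19] cursor@19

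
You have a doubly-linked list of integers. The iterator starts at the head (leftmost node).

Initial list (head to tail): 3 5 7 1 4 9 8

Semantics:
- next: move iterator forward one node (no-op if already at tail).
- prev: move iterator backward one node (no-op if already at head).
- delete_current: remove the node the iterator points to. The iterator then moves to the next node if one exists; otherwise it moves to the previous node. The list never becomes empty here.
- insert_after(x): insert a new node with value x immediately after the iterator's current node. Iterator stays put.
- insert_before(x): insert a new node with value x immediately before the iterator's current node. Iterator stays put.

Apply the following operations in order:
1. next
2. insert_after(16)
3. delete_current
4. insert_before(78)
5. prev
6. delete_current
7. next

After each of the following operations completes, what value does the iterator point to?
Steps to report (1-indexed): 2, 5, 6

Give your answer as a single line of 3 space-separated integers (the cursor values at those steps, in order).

After 1 (next): list=[3, 5, 7, 1, 4, 9, 8] cursor@5
After 2 (insert_after(16)): list=[3, 5, 16, 7, 1, 4, 9, 8] cursor@5
After 3 (delete_current): list=[3, 16, 7, 1, 4, 9, 8] cursor@16
After 4 (insert_before(78)): list=[3, 78, 16, 7, 1, 4, 9, 8] cursor@16
After 5 (prev): list=[3, 78, 16, 7, 1, 4, 9, 8] cursor@78
After 6 (delete_current): list=[3, 16, 7, 1, 4, 9, 8] cursor@16
After 7 (next): list=[3, 16, 7, 1, 4, 9, 8] cursor@7

Answer: 5 78 16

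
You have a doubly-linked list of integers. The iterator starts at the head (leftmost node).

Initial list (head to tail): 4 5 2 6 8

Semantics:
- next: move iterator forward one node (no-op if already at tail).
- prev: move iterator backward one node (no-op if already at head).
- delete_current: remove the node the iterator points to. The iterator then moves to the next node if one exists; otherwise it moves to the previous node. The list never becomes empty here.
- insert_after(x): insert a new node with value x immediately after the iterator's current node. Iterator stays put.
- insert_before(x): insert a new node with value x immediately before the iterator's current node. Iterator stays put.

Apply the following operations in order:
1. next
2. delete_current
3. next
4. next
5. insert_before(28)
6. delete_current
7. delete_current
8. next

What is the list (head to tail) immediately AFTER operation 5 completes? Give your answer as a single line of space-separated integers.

After 1 (next): list=[4, 5, 2, 6, 8] cursor@5
After 2 (delete_current): list=[4, 2, 6, 8] cursor@2
After 3 (next): list=[4, 2, 6, 8] cursor@6
After 4 (next): list=[4, 2, 6, 8] cursor@8
After 5 (insert_before(28)): list=[4, 2, 6, 28, 8] cursor@8

Answer: 4 2 6 28 8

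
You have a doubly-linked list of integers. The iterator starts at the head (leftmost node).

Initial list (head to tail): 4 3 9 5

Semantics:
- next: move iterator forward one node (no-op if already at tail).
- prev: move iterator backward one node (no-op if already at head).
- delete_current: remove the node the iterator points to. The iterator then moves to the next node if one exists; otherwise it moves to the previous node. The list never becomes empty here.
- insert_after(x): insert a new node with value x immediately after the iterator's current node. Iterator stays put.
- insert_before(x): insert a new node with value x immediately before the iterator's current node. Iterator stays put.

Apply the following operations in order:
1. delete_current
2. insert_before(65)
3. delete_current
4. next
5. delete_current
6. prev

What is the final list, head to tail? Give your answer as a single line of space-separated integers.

After 1 (delete_current): list=[3, 9, 5] cursor@3
After 2 (insert_before(65)): list=[65, 3, 9, 5] cursor@3
After 3 (delete_current): list=[65, 9, 5] cursor@9
After 4 (next): list=[65, 9, 5] cursor@5
After 5 (delete_current): list=[65, 9] cursor@9
After 6 (prev): list=[65, 9] cursor@65

Answer: 65 9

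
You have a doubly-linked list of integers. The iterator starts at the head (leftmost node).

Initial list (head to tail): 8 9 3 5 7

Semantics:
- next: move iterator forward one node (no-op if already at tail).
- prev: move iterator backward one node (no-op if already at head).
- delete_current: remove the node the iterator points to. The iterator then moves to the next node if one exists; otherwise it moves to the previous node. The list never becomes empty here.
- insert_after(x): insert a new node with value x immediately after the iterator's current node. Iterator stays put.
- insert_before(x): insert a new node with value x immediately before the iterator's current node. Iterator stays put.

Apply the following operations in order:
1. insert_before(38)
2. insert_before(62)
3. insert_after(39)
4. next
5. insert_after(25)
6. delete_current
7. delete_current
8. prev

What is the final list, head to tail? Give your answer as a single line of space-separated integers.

Answer: 38 62 8 9 3 5 7

Derivation:
After 1 (insert_before(38)): list=[38, 8, 9, 3, 5, 7] cursor@8
After 2 (insert_before(62)): list=[38, 62, 8, 9, 3, 5, 7] cursor@8
After 3 (insert_after(39)): list=[38, 62, 8, 39, 9, 3, 5, 7] cursor@8
After 4 (next): list=[38, 62, 8, 39, 9, 3, 5, 7] cursor@39
After 5 (insert_after(25)): list=[38, 62, 8, 39, 25, 9, 3, 5, 7] cursor@39
After 6 (delete_current): list=[38, 62, 8, 25, 9, 3, 5, 7] cursor@25
After 7 (delete_current): list=[38, 62, 8, 9, 3, 5, 7] cursor@9
After 8 (prev): list=[38, 62, 8, 9, 3, 5, 7] cursor@8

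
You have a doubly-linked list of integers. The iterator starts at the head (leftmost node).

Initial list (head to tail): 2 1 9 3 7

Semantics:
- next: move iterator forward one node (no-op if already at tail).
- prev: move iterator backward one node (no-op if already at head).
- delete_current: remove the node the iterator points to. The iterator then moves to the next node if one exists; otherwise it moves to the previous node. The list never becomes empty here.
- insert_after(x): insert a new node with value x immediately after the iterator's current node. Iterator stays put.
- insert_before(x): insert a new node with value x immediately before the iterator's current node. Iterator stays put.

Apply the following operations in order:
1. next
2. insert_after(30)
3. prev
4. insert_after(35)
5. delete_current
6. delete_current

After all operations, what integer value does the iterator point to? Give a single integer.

Answer: 1

Derivation:
After 1 (next): list=[2, 1, 9, 3, 7] cursor@1
After 2 (insert_after(30)): list=[2, 1, 30, 9, 3, 7] cursor@1
After 3 (prev): list=[2, 1, 30, 9, 3, 7] cursor@2
After 4 (insert_after(35)): list=[2, 35, 1, 30, 9, 3, 7] cursor@2
After 5 (delete_current): list=[35, 1, 30, 9, 3, 7] cursor@35
After 6 (delete_current): list=[1, 30, 9, 3, 7] cursor@1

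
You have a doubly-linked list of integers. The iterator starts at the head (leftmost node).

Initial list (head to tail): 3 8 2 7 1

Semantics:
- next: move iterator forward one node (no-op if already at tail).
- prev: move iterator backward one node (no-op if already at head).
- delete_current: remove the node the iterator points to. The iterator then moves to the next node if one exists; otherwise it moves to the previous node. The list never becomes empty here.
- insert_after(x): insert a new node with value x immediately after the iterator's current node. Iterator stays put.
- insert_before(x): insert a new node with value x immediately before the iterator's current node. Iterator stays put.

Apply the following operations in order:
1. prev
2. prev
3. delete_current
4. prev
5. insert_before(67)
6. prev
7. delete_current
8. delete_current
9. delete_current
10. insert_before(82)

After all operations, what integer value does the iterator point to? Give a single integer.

After 1 (prev): list=[3, 8, 2, 7, 1] cursor@3
After 2 (prev): list=[3, 8, 2, 7, 1] cursor@3
After 3 (delete_current): list=[8, 2, 7, 1] cursor@8
After 4 (prev): list=[8, 2, 7, 1] cursor@8
After 5 (insert_before(67)): list=[67, 8, 2, 7, 1] cursor@8
After 6 (prev): list=[67, 8, 2, 7, 1] cursor@67
After 7 (delete_current): list=[8, 2, 7, 1] cursor@8
After 8 (delete_current): list=[2, 7, 1] cursor@2
After 9 (delete_current): list=[7, 1] cursor@7
After 10 (insert_before(82)): list=[82, 7, 1] cursor@7

Answer: 7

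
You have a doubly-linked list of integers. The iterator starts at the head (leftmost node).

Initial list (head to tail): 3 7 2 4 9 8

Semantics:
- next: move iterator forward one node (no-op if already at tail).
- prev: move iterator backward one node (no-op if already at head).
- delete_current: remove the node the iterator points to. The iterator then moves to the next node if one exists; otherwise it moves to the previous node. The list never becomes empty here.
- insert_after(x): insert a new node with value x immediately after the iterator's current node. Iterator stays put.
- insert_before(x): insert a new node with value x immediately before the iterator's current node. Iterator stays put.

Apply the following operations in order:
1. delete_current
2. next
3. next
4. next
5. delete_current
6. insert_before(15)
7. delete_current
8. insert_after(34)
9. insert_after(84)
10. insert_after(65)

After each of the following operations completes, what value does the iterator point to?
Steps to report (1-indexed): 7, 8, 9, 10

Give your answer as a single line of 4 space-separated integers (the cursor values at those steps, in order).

Answer: 15 15 15 15

Derivation:
After 1 (delete_current): list=[7, 2, 4, 9, 8] cursor@7
After 2 (next): list=[7, 2, 4, 9, 8] cursor@2
After 3 (next): list=[7, 2, 4, 9, 8] cursor@4
After 4 (next): list=[7, 2, 4, 9, 8] cursor@9
After 5 (delete_current): list=[7, 2, 4, 8] cursor@8
After 6 (insert_before(15)): list=[7, 2, 4, 15, 8] cursor@8
After 7 (delete_current): list=[7, 2, 4, 15] cursor@15
After 8 (insert_after(34)): list=[7, 2, 4, 15, 34] cursor@15
After 9 (insert_after(84)): list=[7, 2, 4, 15, 84, 34] cursor@15
After 10 (insert_after(65)): list=[7, 2, 4, 15, 65, 84, 34] cursor@15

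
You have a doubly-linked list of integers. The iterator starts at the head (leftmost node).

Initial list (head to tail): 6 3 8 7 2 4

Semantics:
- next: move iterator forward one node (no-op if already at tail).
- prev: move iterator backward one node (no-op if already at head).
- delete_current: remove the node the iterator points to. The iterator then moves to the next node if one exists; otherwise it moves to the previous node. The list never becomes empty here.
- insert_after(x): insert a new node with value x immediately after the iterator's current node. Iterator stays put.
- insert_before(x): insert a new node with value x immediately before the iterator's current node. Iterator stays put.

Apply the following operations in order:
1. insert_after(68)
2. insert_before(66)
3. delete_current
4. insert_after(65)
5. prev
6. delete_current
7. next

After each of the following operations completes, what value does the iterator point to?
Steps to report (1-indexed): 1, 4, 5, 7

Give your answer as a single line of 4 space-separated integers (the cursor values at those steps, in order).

Answer: 6 68 66 65

Derivation:
After 1 (insert_after(68)): list=[6, 68, 3, 8, 7, 2, 4] cursor@6
After 2 (insert_before(66)): list=[66, 6, 68, 3, 8, 7, 2, 4] cursor@6
After 3 (delete_current): list=[66, 68, 3, 8, 7, 2, 4] cursor@68
After 4 (insert_after(65)): list=[66, 68, 65, 3, 8, 7, 2, 4] cursor@68
After 5 (prev): list=[66, 68, 65, 3, 8, 7, 2, 4] cursor@66
After 6 (delete_current): list=[68, 65, 3, 8, 7, 2, 4] cursor@68
After 7 (next): list=[68, 65, 3, 8, 7, 2, 4] cursor@65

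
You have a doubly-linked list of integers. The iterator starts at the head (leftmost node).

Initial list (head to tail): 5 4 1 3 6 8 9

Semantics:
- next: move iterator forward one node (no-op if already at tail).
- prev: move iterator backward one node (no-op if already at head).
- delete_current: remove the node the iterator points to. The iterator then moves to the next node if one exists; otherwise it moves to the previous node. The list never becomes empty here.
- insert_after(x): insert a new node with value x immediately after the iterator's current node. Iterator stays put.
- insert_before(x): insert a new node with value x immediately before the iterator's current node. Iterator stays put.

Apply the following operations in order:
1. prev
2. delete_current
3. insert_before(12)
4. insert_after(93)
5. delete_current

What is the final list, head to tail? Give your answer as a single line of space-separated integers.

After 1 (prev): list=[5, 4, 1, 3, 6, 8, 9] cursor@5
After 2 (delete_current): list=[4, 1, 3, 6, 8, 9] cursor@4
After 3 (insert_before(12)): list=[12, 4, 1, 3, 6, 8, 9] cursor@4
After 4 (insert_after(93)): list=[12, 4, 93, 1, 3, 6, 8, 9] cursor@4
After 5 (delete_current): list=[12, 93, 1, 3, 6, 8, 9] cursor@93

Answer: 12 93 1 3 6 8 9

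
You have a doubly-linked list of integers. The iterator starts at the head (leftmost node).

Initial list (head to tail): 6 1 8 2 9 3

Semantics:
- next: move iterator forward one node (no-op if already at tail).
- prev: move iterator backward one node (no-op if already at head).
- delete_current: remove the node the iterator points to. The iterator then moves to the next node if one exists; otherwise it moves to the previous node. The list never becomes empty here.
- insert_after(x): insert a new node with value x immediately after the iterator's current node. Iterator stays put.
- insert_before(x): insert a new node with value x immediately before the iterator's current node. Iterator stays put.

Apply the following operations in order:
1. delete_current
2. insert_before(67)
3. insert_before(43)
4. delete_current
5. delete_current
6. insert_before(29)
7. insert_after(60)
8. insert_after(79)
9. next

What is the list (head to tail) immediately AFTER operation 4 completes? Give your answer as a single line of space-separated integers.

After 1 (delete_current): list=[1, 8, 2, 9, 3] cursor@1
After 2 (insert_before(67)): list=[67, 1, 8, 2, 9, 3] cursor@1
After 3 (insert_before(43)): list=[67, 43, 1, 8, 2, 9, 3] cursor@1
After 4 (delete_current): list=[67, 43, 8, 2, 9, 3] cursor@8

Answer: 67 43 8 2 9 3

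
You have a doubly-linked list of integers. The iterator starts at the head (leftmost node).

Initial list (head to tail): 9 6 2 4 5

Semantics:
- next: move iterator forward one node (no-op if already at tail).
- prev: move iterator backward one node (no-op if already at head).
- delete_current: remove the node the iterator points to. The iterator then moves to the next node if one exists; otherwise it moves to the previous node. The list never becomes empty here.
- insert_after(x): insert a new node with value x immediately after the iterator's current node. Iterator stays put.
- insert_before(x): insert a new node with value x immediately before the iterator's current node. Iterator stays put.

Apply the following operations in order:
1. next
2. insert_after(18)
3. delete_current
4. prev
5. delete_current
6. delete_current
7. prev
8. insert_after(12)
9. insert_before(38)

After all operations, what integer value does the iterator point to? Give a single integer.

Answer: 2

Derivation:
After 1 (next): list=[9, 6, 2, 4, 5] cursor@6
After 2 (insert_after(18)): list=[9, 6, 18, 2, 4, 5] cursor@6
After 3 (delete_current): list=[9, 18, 2, 4, 5] cursor@18
After 4 (prev): list=[9, 18, 2, 4, 5] cursor@9
After 5 (delete_current): list=[18, 2, 4, 5] cursor@18
After 6 (delete_current): list=[2, 4, 5] cursor@2
After 7 (prev): list=[2, 4, 5] cursor@2
After 8 (insert_after(12)): list=[2, 12, 4, 5] cursor@2
After 9 (insert_before(38)): list=[38, 2, 12, 4, 5] cursor@2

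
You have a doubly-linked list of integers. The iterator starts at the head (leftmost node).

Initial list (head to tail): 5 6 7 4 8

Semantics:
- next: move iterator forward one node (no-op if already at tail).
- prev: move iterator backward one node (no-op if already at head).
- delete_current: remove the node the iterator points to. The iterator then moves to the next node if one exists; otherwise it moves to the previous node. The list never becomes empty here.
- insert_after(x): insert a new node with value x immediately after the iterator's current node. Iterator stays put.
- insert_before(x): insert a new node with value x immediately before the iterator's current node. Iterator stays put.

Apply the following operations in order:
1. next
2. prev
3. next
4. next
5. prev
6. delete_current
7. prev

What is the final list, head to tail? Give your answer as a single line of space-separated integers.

After 1 (next): list=[5, 6, 7, 4, 8] cursor@6
After 2 (prev): list=[5, 6, 7, 4, 8] cursor@5
After 3 (next): list=[5, 6, 7, 4, 8] cursor@6
After 4 (next): list=[5, 6, 7, 4, 8] cursor@7
After 5 (prev): list=[5, 6, 7, 4, 8] cursor@6
After 6 (delete_current): list=[5, 7, 4, 8] cursor@7
After 7 (prev): list=[5, 7, 4, 8] cursor@5

Answer: 5 7 4 8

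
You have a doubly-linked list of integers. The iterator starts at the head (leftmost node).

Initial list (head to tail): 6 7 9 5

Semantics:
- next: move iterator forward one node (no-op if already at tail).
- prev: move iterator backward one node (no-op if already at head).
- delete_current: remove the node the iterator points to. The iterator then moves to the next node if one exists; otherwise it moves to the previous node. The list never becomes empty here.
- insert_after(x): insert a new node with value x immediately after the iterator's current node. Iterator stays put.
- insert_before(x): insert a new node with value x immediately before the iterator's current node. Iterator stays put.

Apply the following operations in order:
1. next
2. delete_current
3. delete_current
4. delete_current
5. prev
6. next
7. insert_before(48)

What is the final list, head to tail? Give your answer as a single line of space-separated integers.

Answer: 48 6

Derivation:
After 1 (next): list=[6, 7, 9, 5] cursor@7
After 2 (delete_current): list=[6, 9, 5] cursor@9
After 3 (delete_current): list=[6, 5] cursor@5
After 4 (delete_current): list=[6] cursor@6
After 5 (prev): list=[6] cursor@6
After 6 (next): list=[6] cursor@6
After 7 (insert_before(48)): list=[48, 6] cursor@6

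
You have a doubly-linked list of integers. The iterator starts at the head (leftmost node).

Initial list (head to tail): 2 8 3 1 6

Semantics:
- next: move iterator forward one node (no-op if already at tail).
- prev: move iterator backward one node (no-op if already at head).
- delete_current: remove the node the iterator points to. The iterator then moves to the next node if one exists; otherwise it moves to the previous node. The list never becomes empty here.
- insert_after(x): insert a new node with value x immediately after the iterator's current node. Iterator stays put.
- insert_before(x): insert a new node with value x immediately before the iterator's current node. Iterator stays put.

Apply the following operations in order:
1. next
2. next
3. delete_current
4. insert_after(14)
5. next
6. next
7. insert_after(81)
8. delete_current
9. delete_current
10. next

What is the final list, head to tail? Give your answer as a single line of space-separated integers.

After 1 (next): list=[2, 8, 3, 1, 6] cursor@8
After 2 (next): list=[2, 8, 3, 1, 6] cursor@3
After 3 (delete_current): list=[2, 8, 1, 6] cursor@1
After 4 (insert_after(14)): list=[2, 8, 1, 14, 6] cursor@1
After 5 (next): list=[2, 8, 1, 14, 6] cursor@14
After 6 (next): list=[2, 8, 1, 14, 6] cursor@6
After 7 (insert_after(81)): list=[2, 8, 1, 14, 6, 81] cursor@6
After 8 (delete_current): list=[2, 8, 1, 14, 81] cursor@81
After 9 (delete_current): list=[2, 8, 1, 14] cursor@14
After 10 (next): list=[2, 8, 1, 14] cursor@14

Answer: 2 8 1 14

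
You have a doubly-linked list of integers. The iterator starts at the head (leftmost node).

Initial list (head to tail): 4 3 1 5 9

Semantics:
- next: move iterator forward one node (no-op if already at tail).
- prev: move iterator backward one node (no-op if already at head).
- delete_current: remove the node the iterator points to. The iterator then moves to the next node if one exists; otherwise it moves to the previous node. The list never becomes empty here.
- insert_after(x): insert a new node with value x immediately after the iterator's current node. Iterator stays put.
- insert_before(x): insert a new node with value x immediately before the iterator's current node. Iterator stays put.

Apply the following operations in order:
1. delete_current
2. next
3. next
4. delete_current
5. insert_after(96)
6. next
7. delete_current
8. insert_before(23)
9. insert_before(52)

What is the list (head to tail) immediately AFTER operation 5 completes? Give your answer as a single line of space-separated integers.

After 1 (delete_current): list=[3, 1, 5, 9] cursor@3
After 2 (next): list=[3, 1, 5, 9] cursor@1
After 3 (next): list=[3, 1, 5, 9] cursor@5
After 4 (delete_current): list=[3, 1, 9] cursor@9
After 5 (insert_after(96)): list=[3, 1, 9, 96] cursor@9

Answer: 3 1 9 96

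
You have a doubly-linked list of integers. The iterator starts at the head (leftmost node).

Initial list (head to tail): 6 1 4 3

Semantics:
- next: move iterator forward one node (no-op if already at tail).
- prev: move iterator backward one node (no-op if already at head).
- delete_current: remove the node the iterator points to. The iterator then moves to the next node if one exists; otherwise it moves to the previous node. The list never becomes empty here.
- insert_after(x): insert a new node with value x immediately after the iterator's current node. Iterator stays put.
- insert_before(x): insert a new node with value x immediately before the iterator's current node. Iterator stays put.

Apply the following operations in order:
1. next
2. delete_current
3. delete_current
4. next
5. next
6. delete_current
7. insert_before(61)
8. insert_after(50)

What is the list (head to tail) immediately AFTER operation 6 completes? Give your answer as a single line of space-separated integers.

Answer: 6

Derivation:
After 1 (next): list=[6, 1, 4, 3] cursor@1
After 2 (delete_current): list=[6, 4, 3] cursor@4
After 3 (delete_current): list=[6, 3] cursor@3
After 4 (next): list=[6, 3] cursor@3
After 5 (next): list=[6, 3] cursor@3
After 6 (delete_current): list=[6] cursor@6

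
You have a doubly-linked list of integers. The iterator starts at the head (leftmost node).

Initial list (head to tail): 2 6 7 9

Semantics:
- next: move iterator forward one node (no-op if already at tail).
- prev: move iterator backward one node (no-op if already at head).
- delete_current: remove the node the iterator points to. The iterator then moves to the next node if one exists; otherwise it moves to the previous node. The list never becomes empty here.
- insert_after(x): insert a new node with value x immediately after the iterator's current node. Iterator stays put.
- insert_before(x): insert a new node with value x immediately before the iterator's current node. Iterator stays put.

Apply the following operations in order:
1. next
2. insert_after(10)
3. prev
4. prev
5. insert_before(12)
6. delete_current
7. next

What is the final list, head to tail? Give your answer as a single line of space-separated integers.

After 1 (next): list=[2, 6, 7, 9] cursor@6
After 2 (insert_after(10)): list=[2, 6, 10, 7, 9] cursor@6
After 3 (prev): list=[2, 6, 10, 7, 9] cursor@2
After 4 (prev): list=[2, 6, 10, 7, 9] cursor@2
After 5 (insert_before(12)): list=[12, 2, 6, 10, 7, 9] cursor@2
After 6 (delete_current): list=[12, 6, 10, 7, 9] cursor@6
After 7 (next): list=[12, 6, 10, 7, 9] cursor@10

Answer: 12 6 10 7 9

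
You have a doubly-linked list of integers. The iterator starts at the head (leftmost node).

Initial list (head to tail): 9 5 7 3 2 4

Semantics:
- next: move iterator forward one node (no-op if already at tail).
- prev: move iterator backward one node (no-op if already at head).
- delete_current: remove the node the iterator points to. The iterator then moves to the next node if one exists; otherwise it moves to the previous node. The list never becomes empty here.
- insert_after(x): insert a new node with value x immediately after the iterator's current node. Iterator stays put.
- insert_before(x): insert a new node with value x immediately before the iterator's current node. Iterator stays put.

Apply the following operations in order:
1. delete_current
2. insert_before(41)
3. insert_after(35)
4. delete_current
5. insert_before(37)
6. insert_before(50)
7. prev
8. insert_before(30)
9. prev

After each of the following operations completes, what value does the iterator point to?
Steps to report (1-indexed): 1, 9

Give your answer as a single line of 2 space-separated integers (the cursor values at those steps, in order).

After 1 (delete_current): list=[5, 7, 3, 2, 4] cursor@5
After 2 (insert_before(41)): list=[41, 5, 7, 3, 2, 4] cursor@5
After 3 (insert_after(35)): list=[41, 5, 35, 7, 3, 2, 4] cursor@5
After 4 (delete_current): list=[41, 35, 7, 3, 2, 4] cursor@35
After 5 (insert_before(37)): list=[41, 37, 35, 7, 3, 2, 4] cursor@35
After 6 (insert_before(50)): list=[41, 37, 50, 35, 7, 3, 2, 4] cursor@35
After 7 (prev): list=[41, 37, 50, 35, 7, 3, 2, 4] cursor@50
After 8 (insert_before(30)): list=[41, 37, 30, 50, 35, 7, 3, 2, 4] cursor@50
After 9 (prev): list=[41, 37, 30, 50, 35, 7, 3, 2, 4] cursor@30

Answer: 5 30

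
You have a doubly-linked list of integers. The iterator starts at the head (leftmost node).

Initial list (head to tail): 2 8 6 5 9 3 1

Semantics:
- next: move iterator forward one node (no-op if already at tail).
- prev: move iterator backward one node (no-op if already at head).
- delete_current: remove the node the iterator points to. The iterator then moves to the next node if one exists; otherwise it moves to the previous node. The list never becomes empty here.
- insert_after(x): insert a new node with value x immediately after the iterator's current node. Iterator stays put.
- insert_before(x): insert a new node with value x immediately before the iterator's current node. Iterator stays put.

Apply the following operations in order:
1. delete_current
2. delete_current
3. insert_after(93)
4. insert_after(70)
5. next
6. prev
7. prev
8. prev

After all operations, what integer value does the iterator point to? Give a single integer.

Answer: 6

Derivation:
After 1 (delete_current): list=[8, 6, 5, 9, 3, 1] cursor@8
After 2 (delete_current): list=[6, 5, 9, 3, 1] cursor@6
After 3 (insert_after(93)): list=[6, 93, 5, 9, 3, 1] cursor@6
After 4 (insert_after(70)): list=[6, 70, 93, 5, 9, 3, 1] cursor@6
After 5 (next): list=[6, 70, 93, 5, 9, 3, 1] cursor@70
After 6 (prev): list=[6, 70, 93, 5, 9, 3, 1] cursor@6
After 7 (prev): list=[6, 70, 93, 5, 9, 3, 1] cursor@6
After 8 (prev): list=[6, 70, 93, 5, 9, 3, 1] cursor@6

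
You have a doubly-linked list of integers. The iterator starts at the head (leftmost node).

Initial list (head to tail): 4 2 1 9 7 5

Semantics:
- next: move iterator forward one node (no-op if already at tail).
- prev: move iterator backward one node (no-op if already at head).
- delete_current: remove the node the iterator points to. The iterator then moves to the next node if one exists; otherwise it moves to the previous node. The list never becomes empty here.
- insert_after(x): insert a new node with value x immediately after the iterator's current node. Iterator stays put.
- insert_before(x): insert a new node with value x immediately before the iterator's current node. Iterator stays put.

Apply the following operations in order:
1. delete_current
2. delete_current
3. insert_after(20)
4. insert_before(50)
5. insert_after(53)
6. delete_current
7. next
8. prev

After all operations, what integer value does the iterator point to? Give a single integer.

After 1 (delete_current): list=[2, 1, 9, 7, 5] cursor@2
After 2 (delete_current): list=[1, 9, 7, 5] cursor@1
After 3 (insert_after(20)): list=[1, 20, 9, 7, 5] cursor@1
After 4 (insert_before(50)): list=[50, 1, 20, 9, 7, 5] cursor@1
After 5 (insert_after(53)): list=[50, 1, 53, 20, 9, 7, 5] cursor@1
After 6 (delete_current): list=[50, 53, 20, 9, 7, 5] cursor@53
After 7 (next): list=[50, 53, 20, 9, 7, 5] cursor@20
After 8 (prev): list=[50, 53, 20, 9, 7, 5] cursor@53

Answer: 53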